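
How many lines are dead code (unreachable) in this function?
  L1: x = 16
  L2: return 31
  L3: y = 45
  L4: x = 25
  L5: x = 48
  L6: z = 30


Analyzing control flow:
  L1: reachable (before return)
  L2: reachable (return statement)
  L3: DEAD (after return at L2)
  L4: DEAD (after return at L2)
  L5: DEAD (after return at L2)
  L6: DEAD (after return at L2)
Return at L2, total lines = 6
Dead lines: L3 through L6
Count: 4

4


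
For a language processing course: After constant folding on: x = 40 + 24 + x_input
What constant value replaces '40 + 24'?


Identifying constant sub-expression:
  Original: x = 40 + 24 + x_input
  40 and 24 are both compile-time constants
  Evaluating: 40 + 24 = 64
  After folding: x = 64 + x_input

64


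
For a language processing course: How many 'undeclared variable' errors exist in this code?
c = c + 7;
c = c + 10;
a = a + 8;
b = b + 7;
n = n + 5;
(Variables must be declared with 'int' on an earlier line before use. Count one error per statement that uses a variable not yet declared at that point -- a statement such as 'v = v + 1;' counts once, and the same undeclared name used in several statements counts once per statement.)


Scanning code line by line:
  Line 1: use 'c' -> ERROR (undeclared)
  Line 2: use 'c' -> ERROR (undeclared)
  Line 3: use 'a' -> ERROR (undeclared)
  Line 4: use 'b' -> ERROR (undeclared)
  Line 5: use 'n' -> ERROR (undeclared)
Total undeclared variable errors: 5

5


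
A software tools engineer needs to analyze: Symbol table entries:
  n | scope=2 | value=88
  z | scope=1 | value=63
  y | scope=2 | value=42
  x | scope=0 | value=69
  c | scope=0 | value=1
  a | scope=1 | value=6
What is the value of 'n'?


Searching symbol table for 'n':
  n | scope=2 | value=88 <- MATCH
  z | scope=1 | value=63
  y | scope=2 | value=42
  x | scope=0 | value=69
  c | scope=0 | value=1
  a | scope=1 | value=6
Found 'n' at scope 2 with value 88

88


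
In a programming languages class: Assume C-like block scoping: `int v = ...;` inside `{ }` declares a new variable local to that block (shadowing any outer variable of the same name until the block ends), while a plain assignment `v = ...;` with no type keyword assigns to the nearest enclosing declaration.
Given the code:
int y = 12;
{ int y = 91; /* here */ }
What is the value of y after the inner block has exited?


Analyzing scoping rules:
Outer scope: declares y = 12
Inner block: 'int y = 91;' declares a NEW y that shadows the outer one
When the block exits the inner y goes out of scope; the outer y was never modified -> 12
Result: 12

12


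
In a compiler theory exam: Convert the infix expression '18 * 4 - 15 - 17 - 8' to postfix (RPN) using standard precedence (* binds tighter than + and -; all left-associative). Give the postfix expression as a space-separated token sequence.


Applying the shunting-yard algorithm:
  Operand 18 -> output
  Push '*' onto operator stack -> op-stack: [*]
  Operand 4 -> output
  See '-' (prec 1); top '*' (prec 2) >= it -> pop '*' to output
  Push '-' onto operator stack -> op-stack: [-]
  Operand 15 -> output
  See '-' (prec 1); top '-' (prec 1) >= it -> pop '-' to output
  Push '-' onto operator stack -> op-stack: [-]
  Operand 17 -> output
  See '-' (prec 1); top '-' (prec 1) >= it -> pop '-' to output
  Push '-' onto operator stack -> op-stack: [-]
  Operand 8 -> output
  End of input: pop '-' to output
Postfix result: 18 4 * 15 - 17 - 8 -

18 4 * 15 - 17 - 8 -


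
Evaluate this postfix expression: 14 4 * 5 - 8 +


Processing tokens left to right:
Push 14, Push 4
Pop 14 and 4, compute 14 * 4 = 56, push 56
Push 5
Pop 56 and 5, compute 56 - 5 = 51, push 51
Push 8
Pop 51 and 8, compute 51 + 8 = 59, push 59
Stack result: 59

59


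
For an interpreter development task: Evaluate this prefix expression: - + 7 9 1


Parsing prefix expression: - + 7 9 1
Step 1: Innermost operation '+ 7 9'
  7 + 9 = 16
Step 2: Outer operation '- [16] 1'
  16 - 1 = 15

15


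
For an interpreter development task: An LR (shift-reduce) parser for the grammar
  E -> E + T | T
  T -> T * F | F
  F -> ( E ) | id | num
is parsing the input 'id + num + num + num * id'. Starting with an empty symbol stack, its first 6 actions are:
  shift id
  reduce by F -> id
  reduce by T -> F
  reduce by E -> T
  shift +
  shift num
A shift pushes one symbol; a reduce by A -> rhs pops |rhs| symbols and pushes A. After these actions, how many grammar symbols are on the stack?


Tracking the symbol stack through each action:
  Action 1: shift 'id' : push -> stack = [id] (size 1)
  Action 2: reduce by F -> id : pop 1, push F -> stack = [F] (size 1)
  Action 3: reduce by T -> F : pop 1, push T -> stack = [T] (size 1)
  Action 4: reduce by E -> T : pop 1, push E -> stack = [E] (size 1)
  Action 5: shift '+' : push -> stack = [E, +] (size 2)
  Action 6: shift 'num' : push -> stack = [E, +, num] (size 3)
Final stack size: 3

3


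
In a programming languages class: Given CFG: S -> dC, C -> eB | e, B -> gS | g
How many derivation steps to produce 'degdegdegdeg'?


Grammar: S -> dC, C -> eB | e, B -> gS | g
Deriving 'degdegdegdeg':
Step 1: S -> dC => dC
Step 2: C -> eB => deB
Step 3: B -> gS => degS
Step 4: S -> dC => degdC
Step 5: C -> eB => degdeB
Step 6: B -> gS => degdegS
Step 7: S -> dC => degdegdC
Step 8: C -> eB => degdegdeB
Step 9: B -> gS => degdegdegS
Step 10: S -> dC => degdegdegdC
Step 11: C -> eB => degdegdegdeB
Step 12: B -> g => degdegdegdeg
Total derivation steps: 12

12


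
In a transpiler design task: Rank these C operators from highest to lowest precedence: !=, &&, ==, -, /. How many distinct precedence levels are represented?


Looking up precedence for each operator:
  != -> precedence 3
  && -> precedence 2
  == -> precedence 3
  - -> precedence 5
  / -> precedence 6
Sorted highest to lowest: /, -, !=, ==, &&
Distinct precedence values: [6, 5, 3, 2]
Number of distinct levels: 4

4


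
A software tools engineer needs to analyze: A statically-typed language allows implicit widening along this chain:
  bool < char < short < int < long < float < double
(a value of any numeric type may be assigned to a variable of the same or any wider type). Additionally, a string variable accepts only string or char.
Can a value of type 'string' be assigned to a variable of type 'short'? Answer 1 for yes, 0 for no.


Target variable type: short
Source value type: string
Rule: string cannot widen to any numeric type
Result: 0

0


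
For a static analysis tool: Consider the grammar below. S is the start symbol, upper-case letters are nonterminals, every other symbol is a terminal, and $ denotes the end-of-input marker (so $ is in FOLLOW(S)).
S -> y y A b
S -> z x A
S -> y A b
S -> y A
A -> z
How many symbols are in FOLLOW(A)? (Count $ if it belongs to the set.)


S is the start symbol and does not occur in any rule body, so FOLLOW(S) = {$}.
Examining every occurrence of A in a rule body:
  S -> y y A b : A is followed by terminal 'b' -> add 'b'
  S -> z x A : A is at the right end -> add FOLLOW(S) = {$}
  S -> y A b : A is followed by terminal 'b' -> add 'b' (already in the set)
  S -> y A : A is at the right end -> add FOLLOW(S) = {$} (already in the set)
  A -> z : A does not occur in the body -> contributes nothing
FOLLOW(A) = {b, $}
Count: 2

2


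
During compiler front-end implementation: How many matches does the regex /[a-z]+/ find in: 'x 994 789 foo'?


Pattern: /[a-z]+/ (identifiers)
Input: 'x 994 789 foo'
Scanning for matches:
  Match 1: 'x'
  Match 2: 'foo'
Total matches: 2

2


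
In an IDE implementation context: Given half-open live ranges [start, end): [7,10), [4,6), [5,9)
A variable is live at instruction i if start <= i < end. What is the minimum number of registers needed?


Live ranges:
  Var0: [7, 10)
  Var1: [4, 6)
  Var2: [5, 9)
Sweep-line events (position, delta, active):
  pos=4 start -> active=1
  pos=5 start -> active=2
  pos=6 end -> active=1
  pos=7 start -> active=2
  pos=9 end -> active=1
  pos=10 end -> active=0
Maximum simultaneous active: 2
Minimum registers needed: 2

2


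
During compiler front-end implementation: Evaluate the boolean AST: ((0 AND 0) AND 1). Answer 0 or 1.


Step 1: Evaluate inner node
  0 AND 0 = 0
Step 2: Evaluate root node
  0 AND 1 = 0

0


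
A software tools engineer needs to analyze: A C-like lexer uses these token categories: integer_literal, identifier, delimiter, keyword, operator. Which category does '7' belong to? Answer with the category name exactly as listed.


Token: '7'
Checking categories:
  identifier: no
  integer_literal: YES
  operator: no
  keyword: no
  delimiter: no
Category: integer_literal

integer_literal


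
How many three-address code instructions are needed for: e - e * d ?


Expression: e - e * d
Generating three-address code (respecting * over +/- precedence):
  Instruction 1: t1 = e * d
  Instruction 2: t2 = e - t1
Total instructions: 2

2


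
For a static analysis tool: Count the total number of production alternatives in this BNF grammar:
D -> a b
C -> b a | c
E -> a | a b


Counting alternatives per rule:
  D: 1 alternative(s)
  C: 2 alternative(s)
  E: 2 alternative(s)
Sum: 1 + 2 + 2 = 5

5


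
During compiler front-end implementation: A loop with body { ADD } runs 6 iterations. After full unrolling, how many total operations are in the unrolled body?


Loop body operations: ADD (1 op per iteration)
Unrolling 6 iterations:
  Iteration 1: ADD (1 ops)
  Iteration 2: ADD (1 ops)
  Iteration 3: ADD (1 ops)
  Iteration 4: ADD (1 ops)
  Iteration 5: ADD (1 ops)
  Iteration 6: ADD (1 ops)
Total: 6 iterations * 1 ops/iter = 6 operations

6


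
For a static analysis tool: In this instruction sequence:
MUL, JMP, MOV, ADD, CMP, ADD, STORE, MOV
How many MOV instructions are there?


Scanning instruction sequence for MOV:
  Position 1: MUL
  Position 2: JMP
  Position 3: MOV <- MATCH
  Position 4: ADD
  Position 5: CMP
  Position 6: ADD
  Position 7: STORE
  Position 8: MOV <- MATCH
Matches at positions: [3, 8]
Total MOV count: 2

2


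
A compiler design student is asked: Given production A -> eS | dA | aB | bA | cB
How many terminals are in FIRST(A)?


Production: A -> eS | dA | aB | bA | cB
Examining each alternative for leading terminals:
  A -> eS : first terminal = 'e'
  A -> dA : first terminal = 'd'
  A -> aB : first terminal = 'a'
  A -> bA : first terminal = 'b'
  A -> cB : first terminal = 'c'
FIRST(A) = {a, b, c, d, e}
Count: 5

5


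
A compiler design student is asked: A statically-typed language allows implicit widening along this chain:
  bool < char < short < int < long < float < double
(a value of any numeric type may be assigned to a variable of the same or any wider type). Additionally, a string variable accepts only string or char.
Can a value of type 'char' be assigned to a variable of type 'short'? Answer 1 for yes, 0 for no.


Target variable type: short
Source value type: char
Numeric ranks: char=1, short=2
Widening allowed iff rank(source) <= rank(target): 1 <= 2? Yes
Result: 1

1


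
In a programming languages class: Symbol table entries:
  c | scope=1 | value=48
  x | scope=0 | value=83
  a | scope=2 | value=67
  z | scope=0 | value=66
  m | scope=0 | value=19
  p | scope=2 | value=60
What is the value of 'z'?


Searching symbol table for 'z':
  c | scope=1 | value=48
  x | scope=0 | value=83
  a | scope=2 | value=67
  z | scope=0 | value=66 <- MATCH
  m | scope=0 | value=19
  p | scope=2 | value=60
Found 'z' at scope 0 with value 66

66


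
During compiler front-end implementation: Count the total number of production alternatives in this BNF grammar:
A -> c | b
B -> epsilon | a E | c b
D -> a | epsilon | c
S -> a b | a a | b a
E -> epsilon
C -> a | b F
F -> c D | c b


Counting alternatives per rule:
  A: 2 alternative(s)
  B: 3 alternative(s)
  D: 3 alternative(s)
  S: 3 alternative(s)
  E: 1 alternative(s)
  C: 2 alternative(s)
  F: 2 alternative(s)
Sum: 2 + 3 + 3 + 3 + 1 + 2 + 2 = 16

16


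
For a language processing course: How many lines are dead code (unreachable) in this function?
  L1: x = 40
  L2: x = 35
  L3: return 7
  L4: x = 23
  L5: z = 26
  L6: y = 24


Analyzing control flow:
  L1: reachable (before return)
  L2: reachable (before return)
  L3: reachable (return statement)
  L4: DEAD (after return at L3)
  L5: DEAD (after return at L3)
  L6: DEAD (after return at L3)
Return at L3, total lines = 6
Dead lines: L4 through L6
Count: 3

3


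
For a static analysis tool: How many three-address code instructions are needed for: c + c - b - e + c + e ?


Expression: c + c - b - e + c + e
Generating three-address code (respecting * over +/- precedence):
  Instruction 1: t1 = c + c
  Instruction 2: t2 = t1 - b
  Instruction 3: t3 = t2 - e
  Instruction 4: t4 = t3 + c
  Instruction 5: t5 = t4 + e
Total instructions: 5

5


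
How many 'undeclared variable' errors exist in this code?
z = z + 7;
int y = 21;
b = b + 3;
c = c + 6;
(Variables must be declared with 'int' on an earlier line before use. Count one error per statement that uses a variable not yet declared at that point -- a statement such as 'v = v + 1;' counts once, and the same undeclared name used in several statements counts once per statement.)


Scanning code line by line:
  Line 1: use 'z' -> ERROR (undeclared)
  Line 2: declare 'y' -> declared = ['y']
  Line 3: use 'b' -> ERROR (undeclared)
  Line 4: use 'c' -> ERROR (undeclared)
Total undeclared variable errors: 3

3


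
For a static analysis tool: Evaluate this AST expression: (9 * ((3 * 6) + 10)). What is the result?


Expression: (9 * ((3 * 6) + 10))
Evaluating step by step:
  3 * 6 = 18
  18 + 10 = 28
  9 * 28 = 252
Result: 252

252


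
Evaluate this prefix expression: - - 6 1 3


Parsing prefix expression: - - 6 1 3
Step 1: Innermost operation '- 6 1'
  6 - 1 = 5
Step 2: Outer operation '- [5] 3'
  5 - 3 = 2

2


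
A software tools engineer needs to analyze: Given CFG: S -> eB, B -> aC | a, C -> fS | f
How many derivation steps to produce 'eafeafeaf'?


Grammar: S -> eB, B -> aC | a, C -> fS | f
Deriving 'eafeafeaf':
Step 1: S -> eB => eB
Step 2: B -> aC => eaC
Step 3: C -> fS => eafS
Step 4: S -> eB => eafeB
Step 5: B -> aC => eafeaC
Step 6: C -> fS => eafeafS
Step 7: S -> eB => eafeafeB
Step 8: B -> aC => eafeafeaC
Step 9: C -> f => eafeafeaf
Total derivation steps: 9

9


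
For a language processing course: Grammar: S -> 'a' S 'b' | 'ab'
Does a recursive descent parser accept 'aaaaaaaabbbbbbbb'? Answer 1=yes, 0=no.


Grammar accepts strings of the form a^n b^n (n >= 1)
Word: 'aaaaaaaabbbbbbbb'
Counting: 8 a's and 8 b's
Check: 8 == 8? Yes
Derivation (S -> aSb applied 7 time(s), then S -> ab): S => aSb => aaSbb => aaaSbbb => aaaaSbbbb => aaaaaSbbbbb => aaaaaaSbbbbbb => aaaaaaaSbbbbbbb => aaaaaaaabbbbbbbb
Accepted

1


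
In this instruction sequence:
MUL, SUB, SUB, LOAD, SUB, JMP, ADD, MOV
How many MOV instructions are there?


Scanning instruction sequence for MOV:
  Position 1: MUL
  Position 2: SUB
  Position 3: SUB
  Position 4: LOAD
  Position 5: SUB
  Position 6: JMP
  Position 7: ADD
  Position 8: MOV <- MATCH
Matches at positions: [8]
Total MOV count: 1

1


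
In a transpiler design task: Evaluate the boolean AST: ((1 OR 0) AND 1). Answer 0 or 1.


Step 1: Evaluate inner node
  1 OR 0 = 1
Step 2: Evaluate root node
  1 AND 1 = 1

1


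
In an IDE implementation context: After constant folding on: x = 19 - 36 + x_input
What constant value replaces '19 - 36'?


Identifying constant sub-expression:
  Original: x = 19 - 36 + x_input
  19 and 36 are both compile-time constants
  Evaluating: 19 - 36 = -17
  After folding: x = -17 + x_input

-17


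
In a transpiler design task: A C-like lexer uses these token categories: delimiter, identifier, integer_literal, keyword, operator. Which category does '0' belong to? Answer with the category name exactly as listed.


Token: '0'
Checking categories:
  identifier: no
  integer_literal: YES
  operator: no
  keyword: no
  delimiter: no
Category: integer_literal

integer_literal


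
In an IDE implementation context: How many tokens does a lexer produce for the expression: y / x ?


Scanning 'y / x'
Token 1: 'y' -> identifier
Token 2: '/' -> operator
Token 3: 'x' -> identifier
Total tokens: 3

3


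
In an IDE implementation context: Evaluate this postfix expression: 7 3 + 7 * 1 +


Processing tokens left to right:
Push 7, Push 3
Pop 7 and 3, compute 7 + 3 = 10, push 10
Push 7
Pop 10 and 7, compute 10 * 7 = 70, push 70
Push 1
Pop 70 and 1, compute 70 + 1 = 71, push 71
Stack result: 71

71


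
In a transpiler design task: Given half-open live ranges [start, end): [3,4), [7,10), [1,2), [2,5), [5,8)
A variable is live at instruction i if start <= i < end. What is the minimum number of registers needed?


Live ranges:
  Var0: [3, 4)
  Var1: [7, 10)
  Var2: [1, 2)
  Var3: [2, 5)
  Var4: [5, 8)
Sweep-line events (position, delta, active):
  pos=1 start -> active=1
  pos=2 end -> active=0
  pos=2 start -> active=1
  pos=3 start -> active=2
  pos=4 end -> active=1
  pos=5 end -> active=0
  pos=5 start -> active=1
  pos=7 start -> active=2
  pos=8 end -> active=1
  pos=10 end -> active=0
Maximum simultaneous active: 2
Minimum registers needed: 2

2


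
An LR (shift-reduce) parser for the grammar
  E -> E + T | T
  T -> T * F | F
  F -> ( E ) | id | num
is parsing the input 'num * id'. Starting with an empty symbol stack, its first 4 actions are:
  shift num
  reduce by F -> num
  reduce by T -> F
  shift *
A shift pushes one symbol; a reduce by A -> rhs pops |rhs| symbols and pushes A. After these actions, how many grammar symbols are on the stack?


Tracking the symbol stack through each action:
  Action 1: shift 'num' : push -> stack = [num] (size 1)
  Action 2: reduce by F -> num : pop 1, push F -> stack = [F] (size 1)
  Action 3: reduce by T -> F : pop 1, push T -> stack = [T] (size 1)
  Action 4: shift '*' : push -> stack = [T, *] (size 2)
Final stack size: 2

2


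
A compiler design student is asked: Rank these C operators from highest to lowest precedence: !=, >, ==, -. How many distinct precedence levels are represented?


Looking up precedence for each operator:
  != -> precedence 3
  > -> precedence 4
  == -> precedence 3
  - -> precedence 5
Sorted highest to lowest: -, >, !=, ==
Distinct precedence values: [5, 4, 3]
Number of distinct levels: 3

3


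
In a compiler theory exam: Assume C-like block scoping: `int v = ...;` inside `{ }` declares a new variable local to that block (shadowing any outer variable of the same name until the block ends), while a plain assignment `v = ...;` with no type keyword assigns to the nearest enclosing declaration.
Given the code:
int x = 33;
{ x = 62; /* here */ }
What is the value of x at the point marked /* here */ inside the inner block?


Analyzing scoping rules:
Outer scope: declares x = 33
Inner block: 'x = 62;' has no type keyword, so it is an assignment to the outer x (no shadowing)
Inside the block, after the assignment -> 62
Result: 62

62


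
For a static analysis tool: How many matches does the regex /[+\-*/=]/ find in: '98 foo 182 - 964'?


Pattern: /[+\-*/=]/ (operators)
Input: '98 foo 182 - 964'
Scanning for matches:
  Match 1: '-'
Total matches: 1

1


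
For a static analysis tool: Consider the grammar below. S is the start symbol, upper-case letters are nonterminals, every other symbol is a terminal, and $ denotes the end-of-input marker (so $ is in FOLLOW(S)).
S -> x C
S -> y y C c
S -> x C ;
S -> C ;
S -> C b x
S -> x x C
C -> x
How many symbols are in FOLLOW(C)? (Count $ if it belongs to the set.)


S is the start symbol and does not occur in any rule body, so FOLLOW(S) = {$}.
Examining every occurrence of C in a rule body:
  S -> x C : C is at the right end -> add FOLLOW(S) = {$}
  S -> y y C c : C is followed by terminal 'c' -> add 'c'
  S -> x C ; : C is followed by terminal ';' -> add ';'
  S -> C ; : C is followed by terminal ';' -> add ';' (already in the set)
  S -> C b x : C is followed by terminal 'b' -> add 'b'
  S -> x x C : C is at the right end -> add FOLLOW(S) = {$} (already in the set)
  C -> x : C does not occur in the body -> contributes nothing
FOLLOW(C) = {;, b, c, $}
Count: 4

4


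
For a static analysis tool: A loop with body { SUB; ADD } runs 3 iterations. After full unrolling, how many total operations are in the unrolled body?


Loop body operations: SUB, ADD (2 ops per iteration)
Unrolling 3 iterations:
  Iteration 1: SUB, ADD (2 ops)
  Iteration 2: SUB, ADD (2 ops)
  Iteration 3: SUB, ADD (2 ops)
Total: 3 iterations * 2 ops/iter = 6 operations

6


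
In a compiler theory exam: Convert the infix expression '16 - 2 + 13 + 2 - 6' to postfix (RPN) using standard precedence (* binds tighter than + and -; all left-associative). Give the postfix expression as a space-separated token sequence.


Applying the shunting-yard algorithm:
  Operand 16 -> output
  Push '-' onto operator stack -> op-stack: [-]
  Operand 2 -> output
  See '+' (prec 1); top '-' (prec 1) >= it -> pop '-' to output
  Push '+' onto operator stack -> op-stack: [+]
  Operand 13 -> output
  See '+' (prec 1); top '+' (prec 1) >= it -> pop '+' to output
  Push '+' onto operator stack -> op-stack: [+]
  Operand 2 -> output
  See '-' (prec 1); top '+' (prec 1) >= it -> pop '+' to output
  Push '-' onto operator stack -> op-stack: [-]
  Operand 6 -> output
  End of input: pop '-' to output
Postfix result: 16 2 - 13 + 2 + 6 -

16 2 - 13 + 2 + 6 -


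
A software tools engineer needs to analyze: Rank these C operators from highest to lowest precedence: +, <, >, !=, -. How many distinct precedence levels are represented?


Looking up precedence for each operator:
  + -> precedence 5
  < -> precedence 4
  > -> precedence 4
  != -> precedence 3
  - -> precedence 5
Sorted highest to lowest: +, -, <, >, !=
Distinct precedence values: [5, 4, 3]
Number of distinct levels: 3

3


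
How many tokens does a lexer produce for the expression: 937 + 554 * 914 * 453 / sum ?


Scanning '937 + 554 * 914 * 453 / sum'
Token 1: '937' -> integer_literal
Token 2: '+' -> operator
Token 3: '554' -> integer_literal
Token 4: '*' -> operator
Token 5: '914' -> integer_literal
Token 6: '*' -> operator
Token 7: '453' -> integer_literal
Token 8: '/' -> operator
Token 9: 'sum' -> identifier
Total tokens: 9

9


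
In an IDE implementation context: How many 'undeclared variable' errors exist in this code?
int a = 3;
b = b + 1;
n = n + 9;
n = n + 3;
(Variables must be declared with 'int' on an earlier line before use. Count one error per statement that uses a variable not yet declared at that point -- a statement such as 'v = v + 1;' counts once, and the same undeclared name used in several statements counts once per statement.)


Scanning code line by line:
  Line 1: declare 'a' -> declared = ['a']
  Line 2: use 'b' -> ERROR (undeclared)
  Line 3: use 'n' -> ERROR (undeclared)
  Line 4: use 'n' -> ERROR (undeclared)
Total undeclared variable errors: 3

3


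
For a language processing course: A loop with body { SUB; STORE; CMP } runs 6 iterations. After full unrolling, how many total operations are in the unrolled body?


Loop body operations: SUB, STORE, CMP (3 ops per iteration)
Unrolling 6 iterations:
  Iteration 1: SUB, STORE, CMP (3 ops)
  Iteration 2: SUB, STORE, CMP (3 ops)
  Iteration 3: SUB, STORE, CMP (3 ops)
  Iteration 4: SUB, STORE, CMP (3 ops)
  Iteration 5: SUB, STORE, CMP (3 ops)
  Iteration 6: SUB, STORE, CMP (3 ops)
Total: 6 iterations * 3 ops/iter = 18 operations

18


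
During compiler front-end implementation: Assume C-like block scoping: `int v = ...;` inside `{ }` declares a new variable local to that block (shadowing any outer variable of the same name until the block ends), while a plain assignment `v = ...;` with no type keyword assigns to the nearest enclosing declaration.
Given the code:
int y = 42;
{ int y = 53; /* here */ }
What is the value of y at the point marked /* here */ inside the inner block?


Analyzing scoping rules:
Outer scope: declares y = 42
Inner block: 'int y = 53;' declares a NEW y that shadows the outer one
Inside the block the inner declaration is in scope -> 53
Result: 53

53


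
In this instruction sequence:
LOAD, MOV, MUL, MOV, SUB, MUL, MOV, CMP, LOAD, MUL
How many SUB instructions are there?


Scanning instruction sequence for SUB:
  Position 1: LOAD
  Position 2: MOV
  Position 3: MUL
  Position 4: MOV
  Position 5: SUB <- MATCH
  Position 6: MUL
  Position 7: MOV
  Position 8: CMP
  Position 9: LOAD
  Position 10: MUL
Matches at positions: [5]
Total SUB count: 1

1


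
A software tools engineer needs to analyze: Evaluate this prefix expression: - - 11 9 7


Parsing prefix expression: - - 11 9 7
Step 1: Innermost operation '- 11 9'
  11 - 9 = 2
Step 2: Outer operation '- [2] 7'
  2 - 7 = -5

-5


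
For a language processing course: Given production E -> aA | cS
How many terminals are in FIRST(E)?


Production: E -> aA | cS
Examining each alternative for leading terminals:
  E -> aA : first terminal = 'a'
  E -> cS : first terminal = 'c'
FIRST(E) = {a, c}
Count: 2

2


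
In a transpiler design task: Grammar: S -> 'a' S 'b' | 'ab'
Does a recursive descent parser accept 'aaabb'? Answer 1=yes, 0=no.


Grammar accepts strings of the form a^n b^n (n >= 1)
Word: 'aaabb'
Counting: 3 a's and 2 b's
Check: 3 == 2? No
Mismatch: a-count != b-count
Rejected

0


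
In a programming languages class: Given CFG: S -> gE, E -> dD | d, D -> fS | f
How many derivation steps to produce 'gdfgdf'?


Grammar: S -> gE, E -> dD | d, D -> fS | f
Deriving 'gdfgdf':
Step 1: S -> gE => gE
Step 2: E -> dD => gdD
Step 3: D -> fS => gdfS
Step 4: S -> gE => gdfgE
Step 5: E -> dD => gdfgdD
Step 6: D -> f => gdfgdf
Total derivation steps: 6

6


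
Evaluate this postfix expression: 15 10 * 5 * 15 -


Processing tokens left to right:
Push 15, Push 10
Pop 15 and 10, compute 15 * 10 = 150, push 150
Push 5
Pop 150 and 5, compute 150 * 5 = 750, push 750
Push 15
Pop 750 and 15, compute 750 - 15 = 735, push 735
Stack result: 735

735


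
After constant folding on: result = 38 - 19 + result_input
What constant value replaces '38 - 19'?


Identifying constant sub-expression:
  Original: result = 38 - 19 + result_input
  38 and 19 are both compile-time constants
  Evaluating: 38 - 19 = 19
  After folding: result = 19 + result_input

19


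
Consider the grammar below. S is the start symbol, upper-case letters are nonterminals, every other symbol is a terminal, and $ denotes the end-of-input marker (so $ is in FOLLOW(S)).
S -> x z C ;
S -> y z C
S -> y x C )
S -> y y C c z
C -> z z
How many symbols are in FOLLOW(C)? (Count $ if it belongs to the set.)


S is the start symbol and does not occur in any rule body, so FOLLOW(S) = {$}.
Examining every occurrence of C in a rule body:
  S -> x z C ; : C is followed by terminal ';' -> add ';'
  S -> y z C : C is at the right end -> add FOLLOW(S) = {$}
  S -> y x C ) : C is followed by terminal ')' -> add ')'
  S -> y y C c z : C is followed by terminal 'c' -> add 'c'
  C -> z z : C does not occur in the body -> contributes nothing
FOLLOW(C) = {), ;, c, $}
Count: 4

4


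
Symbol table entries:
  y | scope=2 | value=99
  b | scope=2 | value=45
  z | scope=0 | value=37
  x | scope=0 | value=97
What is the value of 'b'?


Searching symbol table for 'b':
  y | scope=2 | value=99
  b | scope=2 | value=45 <- MATCH
  z | scope=0 | value=37
  x | scope=0 | value=97
Found 'b' at scope 2 with value 45

45


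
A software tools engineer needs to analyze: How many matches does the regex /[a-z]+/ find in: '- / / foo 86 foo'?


Pattern: /[a-z]+/ (identifiers)
Input: '- / / foo 86 foo'
Scanning for matches:
  Match 1: 'foo'
  Match 2: 'foo'
Total matches: 2

2


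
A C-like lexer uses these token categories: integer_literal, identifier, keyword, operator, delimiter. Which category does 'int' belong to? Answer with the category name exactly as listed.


Token: 'int'
Checking categories:
  identifier: no
  integer_literal: no
  operator: no
  keyword: YES
  delimiter: no
Category: keyword

keyword


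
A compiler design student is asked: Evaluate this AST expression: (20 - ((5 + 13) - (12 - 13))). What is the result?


Expression: (20 - ((5 + 13) - (12 - 13)))
Evaluating step by step:
  5 + 13 = 18
  12 - 13 = -1
  18 - -1 = 19
  20 - 19 = 1
Result: 1

1


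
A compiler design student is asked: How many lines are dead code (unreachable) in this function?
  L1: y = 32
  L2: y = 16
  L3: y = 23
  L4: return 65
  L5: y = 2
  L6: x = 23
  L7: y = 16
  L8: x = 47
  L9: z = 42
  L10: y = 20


Analyzing control flow:
  L1: reachable (before return)
  L2: reachable (before return)
  L3: reachable (before return)
  L4: reachable (return statement)
  L5: DEAD (after return at L4)
  L6: DEAD (after return at L4)
  L7: DEAD (after return at L4)
  L8: DEAD (after return at L4)
  L9: DEAD (after return at L4)
  L10: DEAD (after return at L4)
Return at L4, total lines = 10
Dead lines: L5 through L10
Count: 6

6


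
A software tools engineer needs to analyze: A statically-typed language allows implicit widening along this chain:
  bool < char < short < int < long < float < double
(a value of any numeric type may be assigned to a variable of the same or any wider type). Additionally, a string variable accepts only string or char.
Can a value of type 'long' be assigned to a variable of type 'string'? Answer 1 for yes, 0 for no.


Target variable type: string
Source value type: long
Rule: string accepts only {string, char}
  source 'long' in {string, char}? No
Result: 0

0


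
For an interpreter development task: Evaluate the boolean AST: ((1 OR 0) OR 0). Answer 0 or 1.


Step 1: Evaluate inner node
  1 OR 0 = 1
Step 2: Evaluate root node
  1 OR 0 = 1

1


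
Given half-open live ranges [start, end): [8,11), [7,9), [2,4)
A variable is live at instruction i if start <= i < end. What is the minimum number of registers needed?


Live ranges:
  Var0: [8, 11)
  Var1: [7, 9)
  Var2: [2, 4)
Sweep-line events (position, delta, active):
  pos=2 start -> active=1
  pos=4 end -> active=0
  pos=7 start -> active=1
  pos=8 start -> active=2
  pos=9 end -> active=1
  pos=11 end -> active=0
Maximum simultaneous active: 2
Minimum registers needed: 2

2


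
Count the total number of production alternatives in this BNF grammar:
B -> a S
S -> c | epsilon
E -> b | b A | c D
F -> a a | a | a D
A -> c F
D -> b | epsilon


Counting alternatives per rule:
  B: 1 alternative(s)
  S: 2 alternative(s)
  E: 3 alternative(s)
  F: 3 alternative(s)
  A: 1 alternative(s)
  D: 2 alternative(s)
Sum: 1 + 2 + 3 + 3 + 1 + 2 = 12

12


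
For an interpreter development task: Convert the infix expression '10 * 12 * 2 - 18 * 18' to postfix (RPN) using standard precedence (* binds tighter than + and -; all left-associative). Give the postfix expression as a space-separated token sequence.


Applying the shunting-yard algorithm:
  Operand 10 -> output
  Push '*' onto operator stack -> op-stack: [*]
  Operand 12 -> output
  See '*' (prec 2); top '*' (prec 2) >= it -> pop '*' to output
  Push '*' onto operator stack -> op-stack: [*]
  Operand 2 -> output
  See '-' (prec 1); top '*' (prec 2) >= it -> pop '*' to output
  Push '-' onto operator stack -> op-stack: [-]
  Operand 18 -> output
  Push '*' onto operator stack -> op-stack: [-, *]
  Operand 18 -> output
  End of input: pop '*' to output
  End of input: pop '-' to output
Postfix result: 10 12 * 2 * 18 18 * -

10 12 * 2 * 18 18 * -


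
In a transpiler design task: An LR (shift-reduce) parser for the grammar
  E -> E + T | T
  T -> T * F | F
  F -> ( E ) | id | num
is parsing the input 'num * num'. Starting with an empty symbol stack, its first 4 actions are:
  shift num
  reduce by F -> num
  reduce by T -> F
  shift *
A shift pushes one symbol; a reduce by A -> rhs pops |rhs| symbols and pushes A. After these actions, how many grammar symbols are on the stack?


Tracking the symbol stack through each action:
  Action 1: shift 'num' : push -> stack = [num] (size 1)
  Action 2: reduce by F -> num : pop 1, push F -> stack = [F] (size 1)
  Action 3: reduce by T -> F : pop 1, push T -> stack = [T] (size 1)
  Action 4: shift '*' : push -> stack = [T, *] (size 2)
Final stack size: 2

2


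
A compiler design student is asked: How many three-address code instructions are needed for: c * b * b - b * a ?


Expression: c * b * b - b * a
Generating three-address code (respecting * over +/- precedence):
  Instruction 1: t1 = c * b
  Instruction 2: t2 = t1 * b
  Instruction 3: t3 = b * a
  Instruction 4: t4 = t2 - t3
Total instructions: 4

4


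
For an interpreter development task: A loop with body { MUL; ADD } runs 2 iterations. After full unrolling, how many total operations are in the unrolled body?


Loop body operations: MUL, ADD (2 ops per iteration)
Unrolling 2 iterations:
  Iteration 1: MUL, ADD (2 ops)
  Iteration 2: MUL, ADD (2 ops)
Total: 2 iterations * 2 ops/iter = 4 operations

4


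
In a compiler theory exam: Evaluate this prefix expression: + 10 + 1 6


Parsing prefix expression: + 10 + 1 6
Step 1: Innermost operation '+ 1 6'
  1 + 6 = 7
Step 2: Outer operation '+ 10 [7]'
  10 + 7 = 17

17


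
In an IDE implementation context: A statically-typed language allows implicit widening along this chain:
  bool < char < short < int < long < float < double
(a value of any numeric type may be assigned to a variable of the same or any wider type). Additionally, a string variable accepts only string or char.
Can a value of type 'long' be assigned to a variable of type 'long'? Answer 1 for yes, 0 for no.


Target variable type: long
Source value type: long
Numeric ranks: long=4, long=4
Widening allowed iff rank(source) <= rank(target): 4 <= 4? Yes
Result: 1

1


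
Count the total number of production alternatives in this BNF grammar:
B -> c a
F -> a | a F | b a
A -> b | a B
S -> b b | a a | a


Counting alternatives per rule:
  B: 1 alternative(s)
  F: 3 alternative(s)
  A: 2 alternative(s)
  S: 3 alternative(s)
Sum: 1 + 3 + 2 + 3 = 9

9


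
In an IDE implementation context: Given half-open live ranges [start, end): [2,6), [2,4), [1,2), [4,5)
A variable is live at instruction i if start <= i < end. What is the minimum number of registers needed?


Live ranges:
  Var0: [2, 6)
  Var1: [2, 4)
  Var2: [1, 2)
  Var3: [4, 5)
Sweep-line events (position, delta, active):
  pos=1 start -> active=1
  pos=2 end -> active=0
  pos=2 start -> active=1
  pos=2 start -> active=2
  pos=4 end -> active=1
  pos=4 start -> active=2
  pos=5 end -> active=1
  pos=6 end -> active=0
Maximum simultaneous active: 2
Minimum registers needed: 2

2


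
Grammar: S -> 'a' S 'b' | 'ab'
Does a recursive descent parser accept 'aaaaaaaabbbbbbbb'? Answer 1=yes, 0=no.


Grammar accepts strings of the form a^n b^n (n >= 1)
Word: 'aaaaaaaabbbbbbbb'
Counting: 8 a's and 8 b's
Check: 8 == 8? Yes
Derivation (S -> aSb applied 7 time(s), then S -> ab): S => aSb => aaSbb => aaaSbbb => aaaaSbbbb => aaaaaSbbbbb => aaaaaaSbbbbbb => aaaaaaaSbbbbbbb => aaaaaaaabbbbbbbb
Accepted

1


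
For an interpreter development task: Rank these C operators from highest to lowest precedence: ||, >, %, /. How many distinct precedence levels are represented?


Looking up precedence for each operator:
  || -> precedence 1
  > -> precedence 4
  % -> precedence 6
  / -> precedence 6
Sorted highest to lowest: %, /, >, ||
Distinct precedence values: [6, 4, 1]
Number of distinct levels: 3

3


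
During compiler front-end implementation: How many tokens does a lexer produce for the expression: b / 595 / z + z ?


Scanning 'b / 595 / z + z'
Token 1: 'b' -> identifier
Token 2: '/' -> operator
Token 3: '595' -> integer_literal
Token 4: '/' -> operator
Token 5: 'z' -> identifier
Token 6: '+' -> operator
Token 7: 'z' -> identifier
Total tokens: 7

7


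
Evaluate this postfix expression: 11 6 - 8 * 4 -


Processing tokens left to right:
Push 11, Push 6
Pop 11 and 6, compute 11 - 6 = 5, push 5
Push 8
Pop 5 and 8, compute 5 * 8 = 40, push 40
Push 4
Pop 40 and 4, compute 40 - 4 = 36, push 36
Stack result: 36

36


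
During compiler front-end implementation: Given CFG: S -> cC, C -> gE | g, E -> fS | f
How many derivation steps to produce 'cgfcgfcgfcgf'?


Grammar: S -> cC, C -> gE | g, E -> fS | f
Deriving 'cgfcgfcgfcgf':
Step 1: S -> cC => cC
Step 2: C -> gE => cgE
Step 3: E -> fS => cgfS
Step 4: S -> cC => cgfcC
Step 5: C -> gE => cgfcgE
Step 6: E -> fS => cgfcgfS
Step 7: S -> cC => cgfcgfcC
Step 8: C -> gE => cgfcgfcgE
Step 9: E -> fS => cgfcgfcgfS
Step 10: S -> cC => cgfcgfcgfcC
Step 11: C -> gE => cgfcgfcgfcgE
Step 12: E -> f => cgfcgfcgfcgf
Total derivation steps: 12

12


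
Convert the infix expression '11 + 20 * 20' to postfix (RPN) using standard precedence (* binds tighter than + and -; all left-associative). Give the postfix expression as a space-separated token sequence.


Applying the shunting-yard algorithm:
  Operand 11 -> output
  Push '+' onto operator stack -> op-stack: [+]
  Operand 20 -> output
  Push '*' onto operator stack -> op-stack: [+, *]
  Operand 20 -> output
  End of input: pop '*' to output
  End of input: pop '+' to output
Postfix result: 11 20 20 * +

11 20 20 * +


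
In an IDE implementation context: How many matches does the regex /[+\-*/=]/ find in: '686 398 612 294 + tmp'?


Pattern: /[+\-*/=]/ (operators)
Input: '686 398 612 294 + tmp'
Scanning for matches:
  Match 1: '+'
Total matches: 1

1


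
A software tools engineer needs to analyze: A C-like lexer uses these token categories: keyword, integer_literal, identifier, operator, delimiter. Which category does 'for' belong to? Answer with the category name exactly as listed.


Token: 'for'
Checking categories:
  identifier: no
  integer_literal: no
  operator: no
  keyword: YES
  delimiter: no
Category: keyword

keyword


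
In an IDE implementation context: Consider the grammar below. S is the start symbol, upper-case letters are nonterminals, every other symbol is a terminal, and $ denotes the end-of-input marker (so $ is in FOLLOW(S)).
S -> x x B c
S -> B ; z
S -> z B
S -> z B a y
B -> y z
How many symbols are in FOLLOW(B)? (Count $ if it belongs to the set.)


S is the start symbol and does not occur in any rule body, so FOLLOW(S) = {$}.
Examining every occurrence of B in a rule body:
  S -> x x B c : B is followed by terminal 'c' -> add 'c'
  S -> B ; z : B is followed by terminal ';' -> add ';'
  S -> z B : B is at the right end -> add FOLLOW(S) = {$}
  S -> z B a y : B is followed by terminal 'a' -> add 'a'
  B -> y z : B does not occur in the body -> contributes nothing
FOLLOW(B) = {;, a, c, $}
Count: 4

4


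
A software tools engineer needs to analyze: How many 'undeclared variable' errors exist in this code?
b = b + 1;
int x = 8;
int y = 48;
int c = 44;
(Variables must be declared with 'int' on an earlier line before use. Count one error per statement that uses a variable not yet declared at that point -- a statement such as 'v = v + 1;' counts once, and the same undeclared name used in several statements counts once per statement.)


Scanning code line by line:
  Line 1: use 'b' -> ERROR (undeclared)
  Line 2: declare 'x' -> declared = ['x']
  Line 3: declare 'y' -> declared = ['x', 'y']
  Line 4: declare 'c' -> declared = ['c', 'x', 'y']
Total undeclared variable errors: 1

1


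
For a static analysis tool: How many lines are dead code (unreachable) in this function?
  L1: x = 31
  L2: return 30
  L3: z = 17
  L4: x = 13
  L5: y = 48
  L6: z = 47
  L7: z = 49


Analyzing control flow:
  L1: reachable (before return)
  L2: reachable (return statement)
  L3: DEAD (after return at L2)
  L4: DEAD (after return at L2)
  L5: DEAD (after return at L2)
  L6: DEAD (after return at L2)
  L7: DEAD (after return at L2)
Return at L2, total lines = 7
Dead lines: L3 through L7
Count: 5

5


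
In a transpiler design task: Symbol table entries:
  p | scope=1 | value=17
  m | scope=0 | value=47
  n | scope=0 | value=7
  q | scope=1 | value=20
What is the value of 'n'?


Searching symbol table for 'n':
  p | scope=1 | value=17
  m | scope=0 | value=47
  n | scope=0 | value=7 <- MATCH
  q | scope=1 | value=20
Found 'n' at scope 0 with value 7

7
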